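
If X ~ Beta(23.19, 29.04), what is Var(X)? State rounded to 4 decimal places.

0.0046

Var = αβ/[(α+β)²(α+β+1)] = (23.19×29.04)/(52.23²×53.23) = 673.4376/145209.997467 = 0.0046.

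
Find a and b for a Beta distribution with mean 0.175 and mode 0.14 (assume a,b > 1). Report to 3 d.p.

With s = a+b: μ = a/s and mode = (a−1)/(s−2). Eliminating a = μs,
μs − 1 = m(s−2) ⇒ s(μ−m) = 1−2m ⇒ s = 0.72/0.035 = 20.5714.
So a = μs = 3.600, b = (1−μ)s = 16.971.

a = 3.600, b = 16.971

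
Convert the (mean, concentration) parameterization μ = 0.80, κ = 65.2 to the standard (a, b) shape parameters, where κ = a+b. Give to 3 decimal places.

a = 52.160, b = 13.040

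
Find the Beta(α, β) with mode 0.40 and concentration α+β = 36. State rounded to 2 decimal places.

α = 14.60, β = 21.40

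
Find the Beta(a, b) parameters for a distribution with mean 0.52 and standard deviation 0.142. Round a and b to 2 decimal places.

a = 5.92, b = 5.46

First σ² = 0.020164. Setting a = μn, b = (1−μ)n with n = a+b,
μ(1−μ)/(n+1) = 0.020164 ⇒ n+1 = 0.2496/0.020164 = 12.3785 ⇒ n = 11.3785.
Hence a = 0.52×11.3785 = 5.92, b = 0.48×11.3785 = 5.46.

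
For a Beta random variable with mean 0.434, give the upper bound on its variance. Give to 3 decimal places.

0.246

Var = μ(1−μ)/(α+β+1), which approaches μ(1−μ) as α+β → 0.
So the supremum is μ(1−μ) = 0.434×0.566 = 0.246.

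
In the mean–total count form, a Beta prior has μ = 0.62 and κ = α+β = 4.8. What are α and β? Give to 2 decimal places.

α = μκ = 0.62×4.8 = 2.98 and β = (1−μ)κ = 0.38×4.8 = 1.82.

α = 2.98, β = 1.82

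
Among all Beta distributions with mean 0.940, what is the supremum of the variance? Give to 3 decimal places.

Var = μ(1−μ)/(α+β+1), which approaches μ(1−μ) as α+β → 0.
So the supremum is μ(1−μ) = 0.940×0.060 = 0.056.

0.056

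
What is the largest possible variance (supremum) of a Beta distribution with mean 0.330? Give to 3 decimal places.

0.221

Var = μ(1−μ)/(α+β+1), which approaches μ(1−μ) as α+β → 0.
So the supremum is μ(1−μ) = 0.330×0.670 = 0.221.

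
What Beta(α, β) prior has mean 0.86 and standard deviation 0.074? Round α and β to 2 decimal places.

α = 18.05, β = 2.94

σ² = 0.074² = 0.005476.
With s = α+β, Var = μ(1−μ)/(s+1), so s+1 = (0.86×0.14)/0.005476 = 21.9869 and s = 20.9869.
α = μs = 18.05, β = (1−μ)s = 2.94.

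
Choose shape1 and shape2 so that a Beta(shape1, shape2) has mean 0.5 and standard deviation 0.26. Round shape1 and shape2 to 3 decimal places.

shape1 = 1.349, shape2 = 1.349

Variance = 0.26² = 0.0676. The moment-matching identity shape1+shape2 = μ(1−μ)/Var − 1 gives
shape1+shape2 = 0.25/0.0676 − 1 = 2.6982, so shape1 = μ·2.6982 = 1.349 and shape2 = (1−μ)·2.6982 = 1.349.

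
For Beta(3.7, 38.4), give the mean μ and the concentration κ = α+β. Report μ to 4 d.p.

μ = 0.0879, κ = 42.1

κ = α+β = 3.7+38.4 = 42.1; μ = α/κ = 3.7/42.1 = 0.0879.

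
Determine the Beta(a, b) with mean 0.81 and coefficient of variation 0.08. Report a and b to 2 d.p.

σ = CV·μ = 0.08×0.81 = 0.06480, so σ² = 0.004199.
s+1 = μ(1−μ)/σ² = 0.1539/0.004199 = 36.6512, so s = a+b = 35.6512.
a = μs = 28.88, b = (1−μ)s = 6.77.

a = 28.88, b = 6.77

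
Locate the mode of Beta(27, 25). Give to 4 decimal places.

0.5200

With α,β > 1, mode = (α−1)/(α+β−2) = 26/50 = 0.5200.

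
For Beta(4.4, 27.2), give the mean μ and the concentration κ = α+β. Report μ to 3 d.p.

κ = α+β = 4.4+27.2 = 31.6; μ = α/κ = 4.4/31.6 = 0.139.

μ = 0.139, κ = 31.6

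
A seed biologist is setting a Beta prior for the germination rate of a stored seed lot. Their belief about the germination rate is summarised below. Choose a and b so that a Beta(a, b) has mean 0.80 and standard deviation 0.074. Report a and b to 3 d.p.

First σ² = 0.005476. Setting a = μn, b = (1−μ)n with n = a+b,
μ(1−μ)/(n+1) = 0.005476 ⇒ n+1 = 0.1600/0.005476 = 29.2184 ⇒ n = 28.2184.
Hence a = 0.80×28.2184 = 22.575, b = 0.20×28.2184 = 5.644.

a = 22.575, b = 5.644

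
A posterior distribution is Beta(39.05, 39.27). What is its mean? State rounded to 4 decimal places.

0.4986

The Beta mean is α/(α+β) = 39.05/(39.05+39.27) = 0.4986.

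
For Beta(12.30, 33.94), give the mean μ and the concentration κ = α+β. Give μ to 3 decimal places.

μ = 0.266, κ = 46.24

κ = α+β = 12.30+33.94 = 46.24; μ = α/κ = 12.30/46.24 = 0.266.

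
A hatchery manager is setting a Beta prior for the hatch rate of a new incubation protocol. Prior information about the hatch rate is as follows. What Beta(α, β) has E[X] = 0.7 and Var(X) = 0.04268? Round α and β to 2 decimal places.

Let s = α+β. The Beta variance is μ(1−μ)/(s+1).
So s+1 = μ(1−μ)/σ² = (0.7×0.3)/0.04268 = 0.21/0.04268 = 4.9203, giving s = 3.9203.
Then α = μs = 0.7×3.9203 = 2.74 and β = (1−μ)s = 0.3×3.9203 = 1.18.

α = 2.74, β = 1.18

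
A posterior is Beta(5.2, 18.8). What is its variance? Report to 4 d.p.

Var = αβ/[(α+β)²(α+β+1)] = (5.2×18.8)/(24.0²×25.0) = 97.76/14400.000 = 0.0068.

0.0068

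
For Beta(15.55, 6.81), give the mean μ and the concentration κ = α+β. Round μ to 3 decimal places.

μ = 0.695, κ = 22.36

κ = α+β = 15.55+6.81 = 22.36; μ = α/κ = 15.55/22.36 = 0.695.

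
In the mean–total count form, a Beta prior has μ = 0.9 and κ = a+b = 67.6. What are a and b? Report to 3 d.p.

a = 60.840, b = 6.760

a = μκ = 0.9×67.6 = 60.840 and b = (1−μ)κ = 0.1×67.6 = 6.760.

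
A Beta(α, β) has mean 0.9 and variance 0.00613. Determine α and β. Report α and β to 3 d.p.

α = 12.314, β = 1.368

Write ν = α+β; then α = μν and Var = μ(1−μ)/(ν+1).
ν = μ(1−μ)/Var − 1 = 0.09/0.00613 − 1 = 13.6819.
α = 0.9·13.6819 = 12.314, β = 0.1·13.6819 = 1.368.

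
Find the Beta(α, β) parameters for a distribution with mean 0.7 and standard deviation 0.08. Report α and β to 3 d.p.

First σ² = 0.0064. Setting α = μn, β = (1−μ)n with n = α+β,
μ(1−μ)/(n+1) = 0.0064 ⇒ n+1 = 0.21/0.0064 = 32.8125 ⇒ n = 31.8125.
Hence α = 0.7×31.8125 = 22.269, β = 0.3×31.8125 = 9.544.

α = 22.269, β = 9.544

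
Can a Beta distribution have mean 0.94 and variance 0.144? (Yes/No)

No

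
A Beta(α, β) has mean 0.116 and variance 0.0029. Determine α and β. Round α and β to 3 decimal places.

By moment matching, α+β = μ(1−μ)/σ² − 1 = (0.116·0.884)/0.0029 − 1 = 35.3600 − 1 = 34.3600.
Since α/(α+β) = μ, α = 0.116·34.3600 = 3.986 and β = 0.884·34.3600 = 30.374.

α = 3.986, β = 30.374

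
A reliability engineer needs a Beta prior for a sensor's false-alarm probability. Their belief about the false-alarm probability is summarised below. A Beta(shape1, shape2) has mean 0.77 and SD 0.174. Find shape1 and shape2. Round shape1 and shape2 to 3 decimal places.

σ² = 0.174² = 0.030276.
With s = shape1+shape2, Var = μ(1−μ)/(s+1), so s+1 = (0.77×0.23)/0.030276 = 5.8495 and s = 4.8495.
shape1 = μs = 3.734, shape2 = (1−μ)s = 1.115.

shape1 = 3.734, shape2 = 1.115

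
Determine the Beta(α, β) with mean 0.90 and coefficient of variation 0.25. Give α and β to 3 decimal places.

α = 0.700, β = 0.078

σ = CV·μ = 0.25×0.90 = 0.22500, so σ² = 0.050625.
s+1 = μ(1−μ)/σ² = 0.0900/0.050625 = 1.7778, so s = α+β = 0.7778.
α = μs = 0.700, β = (1−μ)s = 0.078.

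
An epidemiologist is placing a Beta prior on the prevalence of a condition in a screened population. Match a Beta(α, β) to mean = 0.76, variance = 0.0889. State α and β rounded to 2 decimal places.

α = 0.80, β = 0.25

Write ν = α+β; then α = μν and Var = μ(1−μ)/(ν+1).
ν = μ(1−μ)/Var − 1 = 0.1824/0.0889 − 1 = 1.0517.
α = 0.76·1.0517 = 0.80, β = 0.24·1.0517 = 0.25.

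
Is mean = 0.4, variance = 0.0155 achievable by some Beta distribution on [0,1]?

Yes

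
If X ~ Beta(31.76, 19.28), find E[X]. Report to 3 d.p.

0.622

E[X] = α/(α+β) = 31.76/51.04 = 0.622.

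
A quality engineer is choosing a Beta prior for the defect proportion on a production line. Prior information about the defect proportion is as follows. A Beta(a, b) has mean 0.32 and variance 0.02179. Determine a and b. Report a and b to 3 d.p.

a = 2.876, b = 6.111

Write ν = a+b; then a = μν and Var = μ(1−μ)/(ν+1).
ν = μ(1−μ)/Var − 1 = 0.2176/0.02179 − 1 = 8.9862.
a = 0.32·8.9862 = 2.876, b = 0.68·8.9862 = 6.111.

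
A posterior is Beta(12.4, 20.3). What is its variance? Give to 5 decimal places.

0.00699

α+β = 32.7 and αβ = 251.72, so Var = αβ/[(α+β)²(α+β+1)] = 251.72/36035.073 = 0.00699.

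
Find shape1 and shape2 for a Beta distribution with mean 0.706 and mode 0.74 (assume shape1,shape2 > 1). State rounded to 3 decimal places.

shape1 = 9.967, shape2 = 4.151

Let s = shape1+shape2. Mean gives shape1 = μs = 0.706s; mode gives (shape1−1)/(s−2) = 0.74.
Substituting: 0.706s − 1 = 0.74(s−2) = 0.74s − 1.48, so -0.034s = -0.48 and s = 14.1176.
Then shape1 = 0.706×14.1176 = 9.967 and shape2 = s−shape1 = 4.151.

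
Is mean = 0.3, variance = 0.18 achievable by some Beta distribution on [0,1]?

Yes

A Beta with mean μ has variance μ(1−μ)/(α+β+1) < μ(1−μ).
Here μ(1−μ) = 0.3×0.7 = 0.21, and 0.18 < 0.21.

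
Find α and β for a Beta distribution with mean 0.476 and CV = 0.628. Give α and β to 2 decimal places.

Var = (CV·μ)² = (0.628×0.476)² = 0.089358.
α+β = μ(1−μ)/Var − 1 = 0.249424/0.089358 − 1 = 1.7913.
Thus α = 0.476·1.7913 = 0.85 and β = 0.524·1.7913 = 0.94.

α = 0.85, β = 0.94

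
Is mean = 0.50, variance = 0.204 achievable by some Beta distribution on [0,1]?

Yes

A Beta with mean μ has variance μ(1−μ)/(α+β+1) < μ(1−μ).
Here μ(1−μ) = 0.50×0.50 = 0.2500, and 0.204 < 0.2500.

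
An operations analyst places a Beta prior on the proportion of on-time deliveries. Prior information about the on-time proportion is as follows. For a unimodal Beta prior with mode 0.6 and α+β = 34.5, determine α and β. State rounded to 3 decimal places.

α = 20.500, β = 14.000

For α,β>1 the mode is (α−1)/(α+β−2), so α = mode·(κ−2)+1 = 0.6×32.5+1 = 20.500.
And β = (1−mode)·(κ−2)+1 = 0.4×32.5+1 = 14.000.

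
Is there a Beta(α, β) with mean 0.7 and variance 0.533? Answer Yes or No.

No

A Beta with mean μ has variance μ(1−μ)/(α+β+1) < μ(1−μ).
Here μ(1−μ) = 0.7×0.3 = 0.21, and 0.533 ≥ 0.21.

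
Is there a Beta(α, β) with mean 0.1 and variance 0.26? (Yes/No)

For any Beta, Var(X) < E[X]·(1−E[X]).
Here μ(1−μ) = 0.1×0.9 = 0.09, and 0.26 ≥ 0.09.

No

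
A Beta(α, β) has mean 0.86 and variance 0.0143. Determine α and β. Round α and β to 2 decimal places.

α = 6.38, β = 1.04

Write ν = α+β; then α = μν and Var = μ(1−μ)/(ν+1).
ν = μ(1−μ)/Var − 1 = 0.1204/0.0143 − 1 = 7.4196.
α = 0.86·7.4196 = 6.38, β = 0.14·7.4196 = 1.04.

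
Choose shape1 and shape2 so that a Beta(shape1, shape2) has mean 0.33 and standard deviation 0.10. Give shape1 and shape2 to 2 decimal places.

Variance = 0.10² = 0.0100. The moment-matching identity shape1+shape2 = μ(1−μ)/Var − 1 gives
shape1+shape2 = 0.2211/0.0100 − 1 = 21.1100, so shape1 = μ·21.1100 = 6.97 and shape2 = (1−μ)·21.1100 = 14.14.

shape1 = 6.97, shape2 = 14.14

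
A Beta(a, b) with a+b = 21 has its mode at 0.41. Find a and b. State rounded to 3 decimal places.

For a,b>1 the mode is (a−1)/(a+b−2), so a = mode·(κ−2)+1 = 0.41×19+1 = 8.790.
And b = (1−mode)·(κ−2)+1 = 0.59×19+1 = 12.210.

a = 8.790, b = 12.210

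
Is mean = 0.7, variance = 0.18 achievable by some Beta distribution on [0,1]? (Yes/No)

For any Beta, Var(X) < E[X]·(1−E[X]).
Here μ(1−μ) = 0.7×0.3 = 0.21, and 0.18 < 0.21.

Yes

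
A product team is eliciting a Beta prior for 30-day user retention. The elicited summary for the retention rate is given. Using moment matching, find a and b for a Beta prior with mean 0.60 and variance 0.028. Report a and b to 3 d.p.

a = 4.543, b = 3.029

By moment matching, a+b = μ(1−μ)/σ² − 1 = (0.60·0.40)/0.028 − 1 = 8.5714 − 1 = 7.5714.
Since a/(a+b) = μ, a = 0.60·7.5714 = 4.543 and b = 0.40·7.5714 = 3.029.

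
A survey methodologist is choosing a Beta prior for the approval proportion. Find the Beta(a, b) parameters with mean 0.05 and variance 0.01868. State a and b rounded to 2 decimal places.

a = 0.08, b = 1.47

By moment matching, a+b = μ(1−μ)/σ² − 1 = (0.05·0.95)/0.01868 − 1 = 2.5428 − 1 = 1.5428.
Since a/(a+b) = μ, a = 0.05·1.5428 = 0.08 and b = 0.95·1.5428 = 1.47.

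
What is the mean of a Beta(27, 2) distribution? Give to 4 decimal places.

0.9310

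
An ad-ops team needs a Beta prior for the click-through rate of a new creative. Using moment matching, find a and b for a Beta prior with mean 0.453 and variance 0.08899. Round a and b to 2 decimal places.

a = 0.81, b = 0.98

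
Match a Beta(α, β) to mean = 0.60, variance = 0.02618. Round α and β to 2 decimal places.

α = 4.90, β = 3.27

Let s = α+β. The Beta variance is μ(1−μ)/(s+1).
So s+1 = μ(1−μ)/σ² = (0.60×0.40)/0.02618 = 0.2400/0.02618 = 9.1673, giving s = 8.1673.
Then α = μs = 0.60×8.1673 = 4.90 and β = (1−μ)s = 0.40×8.1673 = 3.27.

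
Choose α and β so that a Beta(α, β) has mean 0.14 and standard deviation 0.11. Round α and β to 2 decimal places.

α = 1.25, β = 7.70

First σ² = 0.0121. Setting α = μn, β = (1−μ)n with n = α+β,
μ(1−μ)/(n+1) = 0.0121 ⇒ n+1 = 0.1204/0.0121 = 9.9504 ⇒ n = 8.9504.
Hence α = 0.14×8.9504 = 1.25, β = 0.86×8.9504 = 7.70.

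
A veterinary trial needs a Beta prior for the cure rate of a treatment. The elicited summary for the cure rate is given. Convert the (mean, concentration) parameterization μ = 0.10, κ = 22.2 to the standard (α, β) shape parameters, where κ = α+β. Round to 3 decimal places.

α = 2.220, β = 19.980

Split κ in proportion μ : (1−μ): α = 0.10·22.2 = 2.220, β = 22.2 − 2.220 = 19.980.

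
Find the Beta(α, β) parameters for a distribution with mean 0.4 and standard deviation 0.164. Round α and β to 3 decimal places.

First σ² = 0.026896. Setting α = μn, β = (1−μ)n with n = α+β,
μ(1−μ)/(n+1) = 0.026896 ⇒ n+1 = 0.24/0.026896 = 8.9233 ⇒ n = 7.9233.
Hence α = 0.4×7.9233 = 3.169, β = 0.6×7.9233 = 4.754.

α = 3.169, β = 4.754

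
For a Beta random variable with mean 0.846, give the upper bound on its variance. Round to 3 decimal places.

0.130

For fixed mean μ the Beta variance is μ(1−μ)/(α+β+1), increasing as α+β decreases.
Its least upper bound (not attained) is μ(1−μ) = 0.846·0.154 = 0.130.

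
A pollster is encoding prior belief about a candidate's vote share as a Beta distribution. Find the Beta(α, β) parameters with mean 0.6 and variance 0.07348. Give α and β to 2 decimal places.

By moment matching, α+β = μ(1−μ)/σ² − 1 = (0.6·0.4)/0.07348 − 1 = 3.2662 − 1 = 2.2662.
Since α/(α+β) = μ, α = 0.6·2.2662 = 1.36 and β = 0.4·2.2662 = 0.91.

α = 1.36, β = 0.91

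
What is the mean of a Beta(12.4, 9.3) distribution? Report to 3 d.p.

0.571

The Beta mean is α/(α+β) = 12.4/(12.4+9.3) = 0.571.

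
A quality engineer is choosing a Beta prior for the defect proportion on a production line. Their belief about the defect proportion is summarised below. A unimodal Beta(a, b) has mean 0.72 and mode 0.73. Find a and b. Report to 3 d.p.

With s = a+b: μ = a/s and mode = (a−1)/(s−2). Eliminating a = μs,
μs − 1 = m(s−2) ⇒ s(μ−m) = 1−2m ⇒ s = -0.46/-0.01 = 46.0000.
So a = μs = 33.120, b = (1−μ)s = 12.880.

a = 33.120, b = 12.880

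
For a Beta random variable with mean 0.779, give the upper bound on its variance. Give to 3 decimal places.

0.172

Var = μ(1−μ)/(α+β+1), which approaches μ(1−μ) as α+β → 0.
So the supremum is μ(1−μ) = 0.779×0.221 = 0.172.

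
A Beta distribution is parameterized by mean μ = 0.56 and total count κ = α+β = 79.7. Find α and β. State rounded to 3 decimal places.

α = 44.632, β = 35.068

Split κ in proportion μ : (1−μ): α = 0.56·79.7 = 44.632, β = 79.7 − 44.632 = 35.068.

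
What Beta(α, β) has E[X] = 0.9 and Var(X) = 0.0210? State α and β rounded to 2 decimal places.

Let s = α+β. The Beta variance is μ(1−μ)/(s+1).
So s+1 = μ(1−μ)/σ² = (0.9×0.1)/0.0210 = 0.09/0.0210 = 4.2857, giving s = 3.2857.
Then α = μs = 0.9×3.2857 = 2.96 and β = (1−μ)s = 0.1×3.2857 = 0.33.

α = 2.96, β = 0.33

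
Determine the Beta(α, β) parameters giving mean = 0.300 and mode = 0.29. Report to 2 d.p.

Let s = α+β. Mean gives α = μs = 0.300s; mode gives (α−1)/(s−2) = 0.29.
Substituting: 0.300s − 1 = 0.29(s−2) = 0.29s − 0.58, so 0.010s = 0.42 and s = 42.0000.
Then α = 0.300×42.0000 = 12.60 and β = s−α = 29.40.

α = 12.60, β = 29.40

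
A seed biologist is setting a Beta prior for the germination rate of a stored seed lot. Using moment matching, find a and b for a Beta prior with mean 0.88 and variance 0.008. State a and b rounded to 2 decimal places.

By moment matching, a+b = μ(1−μ)/σ² − 1 = (0.88·0.12)/0.008 − 1 = 13.2000 − 1 = 12.2000.
Since a/(a+b) = μ, a = 0.88·12.2000 = 10.74 and b = 0.12·12.2000 = 1.46.

a = 10.74, b = 1.46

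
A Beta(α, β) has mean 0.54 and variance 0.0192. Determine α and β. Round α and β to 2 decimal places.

α = 6.45, β = 5.49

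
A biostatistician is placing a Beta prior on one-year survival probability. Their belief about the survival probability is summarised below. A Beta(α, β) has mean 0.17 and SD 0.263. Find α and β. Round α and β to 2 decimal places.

α = 0.18, β = 0.86

Variance = 0.263² = 0.069169. The moment-matching identity α+β = μ(1−μ)/Var − 1 gives
α+β = 0.1411/0.069169 − 1 = 1.0399, so α = μ·1.0399 = 0.18 and β = (1−μ)·1.0399 = 0.86.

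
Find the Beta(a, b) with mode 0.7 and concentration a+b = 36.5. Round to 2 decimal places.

For a,b>1 the mode is (a−1)/(a+b−2), so a = mode·(κ−2)+1 = 0.7×34.5+1 = 25.15.
And b = (1−mode)·(κ−2)+1 = 0.3×34.5+1 = 11.35.

a = 25.15, b = 11.35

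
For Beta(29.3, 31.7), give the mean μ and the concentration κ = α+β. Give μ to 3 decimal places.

κ = α+β = 29.3+31.7 = 61.0; μ = α/κ = 29.3/61.0 = 0.480.

μ = 0.480, κ = 61.0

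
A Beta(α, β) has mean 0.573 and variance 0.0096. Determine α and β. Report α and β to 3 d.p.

α = 14.031, β = 10.456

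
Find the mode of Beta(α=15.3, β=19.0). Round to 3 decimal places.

With α,β > 1, mode = (α−1)/(α+β−2) = 14.3/32.3 = 0.443.

0.443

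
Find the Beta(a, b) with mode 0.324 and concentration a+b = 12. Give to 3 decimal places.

a = 4.240, b = 7.760

For a,b>1 the mode is (a−1)/(a+b−2), so a = mode·(κ−2)+1 = 0.324×10+1 = 4.240.
And b = (1−mode)·(κ−2)+1 = 0.676×10+1 = 7.760.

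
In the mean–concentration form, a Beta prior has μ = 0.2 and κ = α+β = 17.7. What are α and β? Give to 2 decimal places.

α = μκ = 0.2×17.7 = 3.54 and β = (1−μ)κ = 0.8×17.7 = 14.16.

α = 3.54, β = 14.16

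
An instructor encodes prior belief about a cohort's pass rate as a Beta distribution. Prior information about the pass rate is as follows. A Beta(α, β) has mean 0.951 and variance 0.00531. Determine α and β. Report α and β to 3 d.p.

By moment matching, α+β = μ(1−μ)/σ² − 1 = (0.951·0.049)/0.00531 − 1 = 8.7757 − 1 = 7.7757.
Since α/(α+β) = μ, α = 0.951·7.7757 = 7.395 and β = 0.049·7.7757 = 0.381.

α = 7.395, β = 0.381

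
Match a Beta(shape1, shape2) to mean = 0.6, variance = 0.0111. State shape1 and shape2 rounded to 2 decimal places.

Let s = shape1+shape2. The Beta variance is μ(1−μ)/(s+1).
So s+1 = μ(1−μ)/σ² = (0.6×0.4)/0.0111 = 0.24/0.0111 = 21.6216, giving s = 20.6216.
Then shape1 = μs = 0.6×20.6216 = 12.37 and shape2 = (1−μ)s = 0.4×20.6216 = 8.25.

shape1 = 12.37, shape2 = 8.25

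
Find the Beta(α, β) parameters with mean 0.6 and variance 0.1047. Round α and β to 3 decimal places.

Write ν = α+β; then α = μν and Var = μ(1−μ)/(ν+1).
ν = μ(1−μ)/Var − 1 = 0.24/0.1047 − 1 = 1.2923.
α = 0.6·1.2923 = 0.775, β = 0.4·1.2923 = 0.517.

α = 0.775, β = 0.517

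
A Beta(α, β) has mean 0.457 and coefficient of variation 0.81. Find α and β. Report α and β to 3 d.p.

Var = (CV·μ)² = (0.81×0.457)² = 0.137026.
α+β = μ(1−μ)/Var − 1 = 0.248151/0.137026 − 1 = 0.8110.
Thus α = 0.457·0.8110 = 0.371 and β = 0.543·0.8110 = 0.440.

α = 0.371, β = 0.440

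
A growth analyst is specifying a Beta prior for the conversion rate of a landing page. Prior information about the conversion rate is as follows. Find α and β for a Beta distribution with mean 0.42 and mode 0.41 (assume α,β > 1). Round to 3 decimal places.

Let s = α+β. Mean gives α = μs = 0.42s; mode gives (α−1)/(s−2) = 0.41.
Substituting: 0.42s − 1 = 0.41(s−2) = 0.41s − 0.82, so 0.01s = 0.18 and s = 18.0000.
Then α = 0.42×18.0000 = 7.560 and β = s−α = 10.440.

α = 7.560, β = 10.440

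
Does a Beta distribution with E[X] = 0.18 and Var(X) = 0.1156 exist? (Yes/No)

Yes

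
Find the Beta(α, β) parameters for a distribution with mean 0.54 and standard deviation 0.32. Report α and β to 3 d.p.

First σ² = 0.1024. Setting α = μn, β = (1−μ)n with n = α+β,
μ(1−μ)/(n+1) = 0.1024 ⇒ n+1 = 0.2484/0.1024 = 2.4258 ⇒ n = 1.4258.
Hence α = 0.54×1.4258 = 0.770, β = 0.46×1.4258 = 0.656.

α = 0.770, β = 0.656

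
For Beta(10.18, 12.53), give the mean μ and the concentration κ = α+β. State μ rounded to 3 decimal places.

μ = 0.448, κ = 22.71

κ = α+β = 10.18+12.53 = 22.71; μ = α/κ = 10.18/22.71 = 0.448.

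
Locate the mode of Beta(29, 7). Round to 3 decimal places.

0.824

With α,β > 1, mode = (α−1)/(α+β−2) = 28/34 = 0.824.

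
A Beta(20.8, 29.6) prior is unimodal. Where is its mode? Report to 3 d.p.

0.409

The density x^(α−1)(1−x)^(β−1) is maximised at (α−1)/(α+β−2) = 19.8/48.4 = 0.409.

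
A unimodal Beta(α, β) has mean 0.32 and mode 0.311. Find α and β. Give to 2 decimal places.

With s = α+β: μ = α/s and mode = (α−1)/(s−2). Eliminating α = μs,
μs − 1 = m(s−2) ⇒ s(μ−m) = 1−2m ⇒ s = 0.378/0.009 = 42.0000.
So α = μs = 13.44, β = (1−μ)s = 28.56.

α = 13.44, β = 28.56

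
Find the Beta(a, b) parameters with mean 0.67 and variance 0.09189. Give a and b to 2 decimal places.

Write ν = a+b; then a = μν and Var = μ(1−μ)/(ν+1).
ν = μ(1−μ)/Var − 1 = 0.2211/0.09189 − 1 = 1.4061.
a = 0.67·1.4061 = 0.94, b = 0.33·1.4061 = 0.46.

a = 0.94, b = 0.46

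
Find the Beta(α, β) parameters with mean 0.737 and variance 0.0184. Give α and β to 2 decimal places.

α = 7.03, β = 2.51

Write ν = α+β; then α = μν and Var = μ(1−μ)/(ν+1).
ν = μ(1−μ)/Var − 1 = 0.193831/0.0184 − 1 = 9.5343.
α = 0.737·9.5343 = 7.03, β = 0.263·9.5343 = 2.51.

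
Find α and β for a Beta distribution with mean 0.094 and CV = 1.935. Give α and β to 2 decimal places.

α = 0.15, β = 1.43

Var = (CV·μ)² = (1.935×0.094)² = 0.033084.
α+β = μ(1−μ)/Var − 1 = 0.085164/0.033084 − 1 = 1.5742.
Thus α = 0.094·1.5742 = 0.15 and β = 0.906·1.5742 = 1.43.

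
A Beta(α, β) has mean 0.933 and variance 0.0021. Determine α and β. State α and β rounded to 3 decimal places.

By moment matching, α+β = μ(1−μ)/σ² − 1 = (0.933·0.067)/0.0021 − 1 = 29.7671 − 1 = 28.7671.
Since α/(α+β) = μ, α = 0.933·28.7671 = 26.840 and β = 0.067·28.7671 = 1.927.

α = 26.840, β = 1.927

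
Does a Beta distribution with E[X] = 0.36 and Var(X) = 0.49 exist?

For any Beta, Var(X) < E[X]·(1−E[X]).
Here μ(1−μ) = 0.36×0.64 = 0.2304, and 0.49 ≥ 0.2304.

No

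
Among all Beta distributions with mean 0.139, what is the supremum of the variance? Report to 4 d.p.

0.1197

For fixed mean μ the Beta variance is μ(1−μ)/(α+β+1), increasing as α+β decreases.
Its least upper bound (not attained) is μ(1−μ) = 0.139·0.861 = 0.1197.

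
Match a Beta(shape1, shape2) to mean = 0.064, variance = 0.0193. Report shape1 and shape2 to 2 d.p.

shape1 = 0.13, shape2 = 1.97

Let s = shape1+shape2. The Beta variance is μ(1−μ)/(s+1).
So s+1 = μ(1−μ)/σ² = (0.064×0.936)/0.0193 = 0.059904/0.0193 = 3.1038, giving s = 2.1038.
Then shape1 = μs = 0.064×2.1038 = 0.13 and shape2 = (1−μ)s = 0.936×2.1038 = 1.97.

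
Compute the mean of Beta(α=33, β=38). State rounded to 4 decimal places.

0.4648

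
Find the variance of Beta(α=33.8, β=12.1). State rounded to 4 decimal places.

Var = αβ/[(α+β)²(α+β+1)] = (33.8×12.1)/(45.9²×46.9) = 408.98/98809.389 = 0.0041.

0.0041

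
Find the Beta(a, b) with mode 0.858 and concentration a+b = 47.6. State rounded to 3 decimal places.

Mode = (a−1)/(κ−2) with κ = a+b, so a−1 = 0.858·45.6 = 39.125.
a = 40.125; b = κ − a = 7.475.

a = 40.125, b = 7.475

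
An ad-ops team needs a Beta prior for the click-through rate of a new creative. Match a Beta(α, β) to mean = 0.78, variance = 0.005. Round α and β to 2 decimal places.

α = 25.99, β = 7.33

By moment matching, α+β = μ(1−μ)/σ² − 1 = (0.78·0.22)/0.005 − 1 = 34.3200 − 1 = 33.3200.
Since α/(α+β) = μ, α = 0.78·33.3200 = 25.99 and β = 0.22·33.3200 = 7.33.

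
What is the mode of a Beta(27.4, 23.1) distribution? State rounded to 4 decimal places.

The density x^(α−1)(1−x)^(β−1) is maximised at (α−1)/(α+β−2) = 26.4/48.5 = 0.5443.

0.5443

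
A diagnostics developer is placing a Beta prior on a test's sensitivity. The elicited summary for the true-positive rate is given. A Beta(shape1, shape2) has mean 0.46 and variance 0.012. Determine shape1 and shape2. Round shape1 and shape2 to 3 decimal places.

Let s = shape1+shape2. The Beta variance is μ(1−μ)/(s+1).
So s+1 = μ(1−μ)/σ² = (0.46×0.54)/0.012 = 0.2484/0.012 = 20.7000, giving s = 19.7000.
Then shape1 = μs = 0.46×19.7000 = 9.062 and shape2 = (1−μ)s = 0.54×19.7000 = 10.638.

shape1 = 9.062, shape2 = 10.638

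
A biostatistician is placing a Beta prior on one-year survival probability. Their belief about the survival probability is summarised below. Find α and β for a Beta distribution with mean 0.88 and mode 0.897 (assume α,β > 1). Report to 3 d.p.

α = 41.101, β = 5.605

With s = α+β: μ = α/s and mode = (α−1)/(s−2). Eliminating α = μs,
μs − 1 = m(s−2) ⇒ s(μ−m) = 1−2m ⇒ s = -0.794/-0.017 = 46.7059.
So α = μs = 41.101, β = (1−μ)s = 5.605.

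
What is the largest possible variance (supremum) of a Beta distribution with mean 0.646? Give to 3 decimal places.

0.229

Var = μ(1−μ)/(α+β+1), which approaches μ(1−μ) as α+β → 0.
So the supremum is μ(1−μ) = 0.646×0.354 = 0.229.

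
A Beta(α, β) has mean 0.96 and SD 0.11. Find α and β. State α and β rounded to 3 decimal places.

α = 2.087, β = 0.087

Variance = 0.11² = 0.0121. The moment-matching identity α+β = μ(1−μ)/Var − 1 gives
α+β = 0.0384/0.0121 − 1 = 2.1736, so α = μ·2.1736 = 2.087 and β = (1−μ)·2.1736 = 0.087.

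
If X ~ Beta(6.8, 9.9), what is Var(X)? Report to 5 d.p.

0.01364

Var = αβ/[(α+β)²(α+β+1)] = (6.8×9.9)/(16.7²×17.7) = 67.32/4936.353 = 0.01364.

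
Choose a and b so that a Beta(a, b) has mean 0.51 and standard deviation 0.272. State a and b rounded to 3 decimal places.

a = 1.213, b = 1.165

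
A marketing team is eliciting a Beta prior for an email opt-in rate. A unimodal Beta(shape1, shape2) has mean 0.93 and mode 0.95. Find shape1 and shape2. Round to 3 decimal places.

Let s = shape1+shape2. Mean gives shape1 = μs = 0.93s; mode gives (shape1−1)/(s−2) = 0.95.
Substituting: 0.93s − 1 = 0.95(s−2) = 0.95s − 1.90, so -0.02s = -0.90 and s = 45.0000.
Then shape1 = 0.93×45.0000 = 41.850 and shape2 = s−shape1 = 3.150.

shape1 = 41.850, shape2 = 3.150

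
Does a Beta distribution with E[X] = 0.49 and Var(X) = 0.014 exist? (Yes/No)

A Beta with mean μ has variance μ(1−μ)/(α+β+1) < μ(1−μ).
Here μ(1−μ) = 0.49×0.51 = 0.2499, and 0.014 < 0.2499.

Yes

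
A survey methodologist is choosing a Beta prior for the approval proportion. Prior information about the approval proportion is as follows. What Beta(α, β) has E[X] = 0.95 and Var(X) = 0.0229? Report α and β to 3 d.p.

Let s = α+β. The Beta variance is μ(1−μ)/(s+1).
So s+1 = μ(1−μ)/σ² = (0.95×0.05)/0.0229 = 0.0475/0.0229 = 2.0742, giving s = 1.0742.
Then α = μs = 0.95×1.0742 = 1.021 and β = (1−μ)s = 0.05×1.0742 = 0.054.

α = 1.021, β = 0.054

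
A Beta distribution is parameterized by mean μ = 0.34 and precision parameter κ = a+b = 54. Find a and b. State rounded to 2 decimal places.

a = 18.36, b = 35.64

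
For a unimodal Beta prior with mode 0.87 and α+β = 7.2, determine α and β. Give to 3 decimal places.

α = 5.524, β = 1.676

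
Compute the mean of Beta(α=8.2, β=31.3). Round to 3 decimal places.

0.208

E[X] = α/(α+β) = 8.2/39.5 = 0.208.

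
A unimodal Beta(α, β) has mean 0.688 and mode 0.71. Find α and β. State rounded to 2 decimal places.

With s = α+β: μ = α/s and mode = (α−1)/(s−2). Eliminating α = μs,
μs − 1 = m(s−2) ⇒ s(μ−m) = 1−2m ⇒ s = -0.42/-0.022 = 19.0909.
So α = μs = 13.13, β = (1−μ)s = 5.96.

α = 13.13, β = 5.96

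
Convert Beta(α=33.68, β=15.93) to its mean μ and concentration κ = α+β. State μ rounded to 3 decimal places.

κ = α+β = 33.68+15.93 = 49.61; μ = α/κ = 33.68/49.61 = 0.679.

μ = 0.679, κ = 49.61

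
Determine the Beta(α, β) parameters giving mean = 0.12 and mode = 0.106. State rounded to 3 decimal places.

With s = α+β: μ = α/s and mode = (α−1)/(s−2). Eliminating α = μs,
μs − 1 = m(s−2) ⇒ s(μ−m) = 1−2m ⇒ s = 0.788/0.014 = 56.2857.
So α = μs = 6.754, β = (1−μ)s = 49.531.

α = 6.754, β = 49.531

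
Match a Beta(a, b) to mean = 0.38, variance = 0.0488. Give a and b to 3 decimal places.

By moment matching, a+b = μ(1−μ)/σ² − 1 = (0.38·0.62)/0.0488 − 1 = 4.8279 − 1 = 3.8279.
Since a/(a+b) = μ, a = 0.38·3.8279 = 1.455 and b = 0.62·3.8279 = 2.373.

a = 1.455, b = 2.373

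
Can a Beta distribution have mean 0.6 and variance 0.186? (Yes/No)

The Beta variance bound is σ² < μ(1−μ).
Here μ(1−μ) = 0.6×0.4 = 0.24, and 0.186 < 0.24.

Yes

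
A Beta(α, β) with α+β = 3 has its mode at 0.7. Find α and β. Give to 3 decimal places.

For α,β>1 the mode is (α−1)/(α+β−2), so α = mode·(κ−2)+1 = 0.7×1+1 = 1.700.
And β = (1−mode)·(κ−2)+1 = 0.3×1+1 = 1.300.

α = 1.700, β = 1.300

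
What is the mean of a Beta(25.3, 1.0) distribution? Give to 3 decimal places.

E[X] = α/(α+β) = 25.3/26.3 = 0.962.

0.962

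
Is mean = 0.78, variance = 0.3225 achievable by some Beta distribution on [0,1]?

For any Beta, Var(X) < E[X]·(1−E[X]).
Here μ(1−μ) = 0.78×0.22 = 0.1716, and 0.3225 ≥ 0.1716.

No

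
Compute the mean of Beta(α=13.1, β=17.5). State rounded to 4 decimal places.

The Beta mean is α/(α+β) = 13.1/(13.1+17.5) = 0.4281.

0.4281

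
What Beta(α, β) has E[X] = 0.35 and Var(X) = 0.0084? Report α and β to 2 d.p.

Write ν = α+β; then α = μν and Var = μ(1−μ)/(ν+1).
ν = μ(1−μ)/Var − 1 = 0.2275/0.0084 − 1 = 26.0833.
α = 0.35·26.0833 = 9.13, β = 0.65·26.0833 = 16.95.

α = 9.13, β = 16.95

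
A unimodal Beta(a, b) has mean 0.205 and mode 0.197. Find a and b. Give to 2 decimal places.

a = 15.53, b = 60.22

With s = a+b: μ = a/s and mode = (a−1)/(s−2). Eliminating a = μs,
μs − 1 = m(s−2) ⇒ s(μ−m) = 1−2m ⇒ s = 0.606/0.008 = 75.7500.
So a = μs = 15.53, b = (1−μ)s = 60.22.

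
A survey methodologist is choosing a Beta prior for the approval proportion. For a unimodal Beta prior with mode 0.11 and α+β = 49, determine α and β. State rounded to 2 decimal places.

α = 6.17, β = 42.83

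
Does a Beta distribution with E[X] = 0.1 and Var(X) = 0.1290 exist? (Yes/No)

No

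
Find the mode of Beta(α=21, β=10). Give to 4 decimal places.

0.6897

With α,β > 1, mode = (α−1)/(α+β−2) = 20/29 = 0.6897.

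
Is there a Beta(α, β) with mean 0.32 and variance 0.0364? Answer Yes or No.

Yes

For any Beta, Var(X) < E[X]·(1−E[X]).
Here μ(1−μ) = 0.32×0.68 = 0.2176, and 0.0364 < 0.2176.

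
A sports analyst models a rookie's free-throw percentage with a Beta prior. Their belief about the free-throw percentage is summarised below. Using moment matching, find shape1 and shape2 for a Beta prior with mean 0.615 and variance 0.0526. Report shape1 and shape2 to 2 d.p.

Write ν = shape1+shape2; then shape1 = μν and Var = μ(1−μ)/(ν+1).
ν = μ(1−μ)/Var − 1 = 0.236775/0.0526 − 1 = 3.5014.
shape1 = 0.615·3.5014 = 2.15, shape2 = 0.385·3.5014 = 1.35.

shape1 = 2.15, shape2 = 1.35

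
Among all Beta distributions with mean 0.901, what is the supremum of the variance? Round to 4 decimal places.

Var = μ(1−μ)/(α+β+1), which approaches μ(1−μ) as α+β → 0.
So the supremum is μ(1−μ) = 0.901×0.099 = 0.0892.

0.0892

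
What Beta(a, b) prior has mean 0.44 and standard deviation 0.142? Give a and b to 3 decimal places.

a = 4.937, b = 6.283

σ² = 0.142² = 0.020164.
With s = a+b, Var = μ(1−μ)/(s+1), so s+1 = (0.44×0.56)/0.020164 = 12.2198 and s = 11.2198.
a = μs = 4.937, b = (1−μ)s = 6.283.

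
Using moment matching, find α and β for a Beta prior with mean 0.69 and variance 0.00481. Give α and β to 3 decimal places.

α = 29.994, β = 13.476

Let s = α+β. The Beta variance is μ(1−μ)/(s+1).
So s+1 = μ(1−μ)/σ² = (0.69×0.31)/0.00481 = 0.2139/0.00481 = 44.4699, giving s = 43.4699.
Then α = μs = 0.69×43.4699 = 29.994 and β = (1−μ)s = 0.31×43.4699 = 13.476.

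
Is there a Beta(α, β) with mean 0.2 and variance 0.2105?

A Beta with mean μ has variance μ(1−μ)/(α+β+1) < μ(1−μ).
Here μ(1−μ) = 0.2×0.8 = 0.16, and 0.2105 ≥ 0.16.

No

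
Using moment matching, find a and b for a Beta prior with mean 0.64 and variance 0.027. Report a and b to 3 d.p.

Let s = a+b. The Beta variance is μ(1−μ)/(s+1).
So s+1 = μ(1−μ)/σ² = (0.64×0.36)/0.027 = 0.2304/0.027 = 8.5333, giving s = 7.5333.
Then a = μs = 0.64×7.5333 = 4.821 and b = (1−μ)s = 0.36×7.5333 = 2.712.

a = 4.821, b = 2.712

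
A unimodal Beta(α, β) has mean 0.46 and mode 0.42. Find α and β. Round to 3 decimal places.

With s = α+β: μ = α/s and mode = (α−1)/(s−2). Eliminating α = μs,
μs − 1 = m(s−2) ⇒ s(μ−m) = 1−2m ⇒ s = 0.16/0.04 = 4.0000.
So α = μs = 1.840, β = (1−μ)s = 2.160.

α = 1.840, β = 2.160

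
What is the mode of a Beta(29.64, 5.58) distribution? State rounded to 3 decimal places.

0.862

The density x^(α−1)(1−x)^(β−1) is maximised at (α−1)/(α+β−2) = 28.64/33.22 = 0.862.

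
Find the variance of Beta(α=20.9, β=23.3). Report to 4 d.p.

μ = 20.9/44.2 = 0.472851; Var = μ(1−μ)/(α+β+1) = 0.2492629/45.2 = 0.0055.

0.0055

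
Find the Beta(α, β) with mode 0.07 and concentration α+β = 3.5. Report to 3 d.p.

α = 1.105, β = 2.395

Mode = (α−1)/(κ−2) with κ = α+β, so α−1 = 0.07·1.5 = 0.105.
α = 1.105; β = κ − α = 2.395.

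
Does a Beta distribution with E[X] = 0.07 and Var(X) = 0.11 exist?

A Beta with mean μ has variance μ(1−μ)/(α+β+1) < μ(1−μ).
Here μ(1−μ) = 0.07×0.93 = 0.0651, and 0.11 ≥ 0.0651.

No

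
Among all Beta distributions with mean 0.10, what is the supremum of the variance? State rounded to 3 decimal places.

0.090

Var = μ(1−μ)/(α+β+1), which approaches μ(1−μ) as α+β → 0.
So the supremum is μ(1−μ) = 0.10×0.90 = 0.090.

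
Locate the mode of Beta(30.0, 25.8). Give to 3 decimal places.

The density x^(α−1)(1−x)^(β−1) is maximised at (α−1)/(α+β−2) = 29.0/53.8 = 0.539.

0.539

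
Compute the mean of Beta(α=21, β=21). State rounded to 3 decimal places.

0.500

E[X] = α/(α+β) = 21/42 = 0.500.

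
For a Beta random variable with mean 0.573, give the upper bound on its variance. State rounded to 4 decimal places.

0.2447

For fixed mean μ the Beta variance is μ(1−μ)/(α+β+1), increasing as α+β decreases.
Its least upper bound (not attained) is μ(1−μ) = 0.573·0.427 = 0.2447.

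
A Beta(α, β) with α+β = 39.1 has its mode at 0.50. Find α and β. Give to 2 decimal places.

Mode = (α−1)/(κ−2) with κ = α+β, so α−1 = 0.50·37.1 = 18.55.
α = 19.55; β = κ − α = 19.55.

α = 19.55, β = 19.55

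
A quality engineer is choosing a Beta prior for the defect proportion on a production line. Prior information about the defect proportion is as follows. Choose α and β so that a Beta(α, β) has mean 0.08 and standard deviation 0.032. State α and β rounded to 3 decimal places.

σ² = 0.032² = 0.001024.
With s = α+β, Var = μ(1−μ)/(s+1), so s+1 = (0.08×0.92)/0.001024 = 71.8750 and s = 70.8750.
α = μs = 5.670, β = (1−μ)s = 65.205.

α = 5.670, β = 65.205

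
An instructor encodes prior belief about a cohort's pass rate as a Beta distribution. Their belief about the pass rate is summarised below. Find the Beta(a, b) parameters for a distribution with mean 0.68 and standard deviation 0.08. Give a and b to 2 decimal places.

First σ² = 0.0064. Setting a = μn, b = (1−μ)n with n = a+b,
μ(1−μ)/(n+1) = 0.0064 ⇒ n+1 = 0.2176/0.0064 = 34.0000 ⇒ n = 33.0000.
Hence a = 0.68×33.0000 = 22.44, b = 0.32×33.0000 = 10.56.

a = 22.44, b = 10.56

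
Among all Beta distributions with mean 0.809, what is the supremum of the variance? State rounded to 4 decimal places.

For fixed mean μ the Beta variance is μ(1−μ)/(α+β+1), increasing as α+β decreases.
Its least upper bound (not attained) is μ(1−μ) = 0.809·0.191 = 0.1545.

0.1545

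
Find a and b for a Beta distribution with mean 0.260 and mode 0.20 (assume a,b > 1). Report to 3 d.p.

With s = a+b: μ = a/s and mode = (a−1)/(s−2). Eliminating a = μs,
μs − 1 = m(s−2) ⇒ s(μ−m) = 1−2m ⇒ s = 0.60/0.060 = 10.0000.
So a = μs = 2.600, b = (1−μ)s = 7.400.

a = 2.600, b = 7.400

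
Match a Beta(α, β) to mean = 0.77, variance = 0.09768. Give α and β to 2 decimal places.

Write ν = α+β; then α = μν and Var = μ(1−μ)/(ν+1).
ν = μ(1−μ)/Var − 1 = 0.1771/0.09768 − 1 = 0.8131.
α = 0.77·0.8131 = 0.63, β = 0.23·0.8131 = 0.19.

α = 0.63, β = 0.19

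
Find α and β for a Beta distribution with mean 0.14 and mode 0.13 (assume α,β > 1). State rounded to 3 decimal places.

α = 10.360, β = 63.640

With s = α+β: μ = α/s and mode = (α−1)/(s−2). Eliminating α = μs,
μs − 1 = m(s−2) ⇒ s(μ−m) = 1−2m ⇒ s = 0.74/0.01 = 74.0000.
So α = μs = 10.360, β = (1−μ)s = 63.640.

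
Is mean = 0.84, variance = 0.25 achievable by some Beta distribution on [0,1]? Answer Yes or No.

No

For any Beta, Var(X) < E[X]·(1−E[X]).
Here μ(1−μ) = 0.84×0.16 = 0.1344, and 0.25 ≥ 0.1344.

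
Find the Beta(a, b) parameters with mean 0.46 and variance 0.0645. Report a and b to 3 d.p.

a = 1.312, b = 1.540

Let s = a+b. The Beta variance is μ(1−μ)/(s+1).
So s+1 = μ(1−μ)/σ² = (0.46×0.54)/0.0645 = 0.2484/0.0645 = 3.8512, giving s = 2.8512.
Then a = μs = 0.46×2.8512 = 1.312 and b = (1−μ)s = 0.54×2.8512 = 1.540.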